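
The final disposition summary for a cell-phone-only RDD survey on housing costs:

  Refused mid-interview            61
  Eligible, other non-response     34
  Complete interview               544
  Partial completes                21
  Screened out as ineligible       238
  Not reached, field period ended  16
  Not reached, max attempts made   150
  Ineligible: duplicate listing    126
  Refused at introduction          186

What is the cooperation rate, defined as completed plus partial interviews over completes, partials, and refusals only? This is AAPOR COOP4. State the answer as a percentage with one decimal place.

Refusals = 186 + 61 = 247
Non-contacts = 16 + 150 = 166
Not eligible = 238 + 126 = 364
Num = 544 + 21 = 565
Denom = 544 + 21 + 247 = 812
COOP4 = 565 / 812 = 0.6958

69.6%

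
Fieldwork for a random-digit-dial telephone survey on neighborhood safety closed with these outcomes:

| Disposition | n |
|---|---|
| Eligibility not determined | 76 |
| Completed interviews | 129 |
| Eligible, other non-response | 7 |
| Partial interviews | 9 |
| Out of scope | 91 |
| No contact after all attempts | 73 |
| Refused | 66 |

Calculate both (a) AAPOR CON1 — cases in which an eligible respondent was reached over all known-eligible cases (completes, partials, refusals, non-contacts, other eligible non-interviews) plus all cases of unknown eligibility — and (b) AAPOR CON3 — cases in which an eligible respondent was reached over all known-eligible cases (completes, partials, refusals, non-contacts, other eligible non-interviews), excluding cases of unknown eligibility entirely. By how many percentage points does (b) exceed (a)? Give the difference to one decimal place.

Numerator: 129 + 9 + 66 + 7 = 211
Denom: 129 + 9 + 66 + 73 + 7 + 76 = 360
CON1 = 211 / 360 = 0.5861
Denom: 129 + 9 + 66 + 73 + 7 = 284
CON3 = 211 / 284 = 0.7430
Difference = 74.30 − 58.61 = 15.69 percentage points

15.7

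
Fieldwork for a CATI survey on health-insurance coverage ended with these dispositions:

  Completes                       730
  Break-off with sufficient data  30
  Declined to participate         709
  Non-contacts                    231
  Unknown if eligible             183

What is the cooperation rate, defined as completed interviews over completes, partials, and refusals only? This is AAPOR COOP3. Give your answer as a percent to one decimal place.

Num → 730
Base → 730 + 30 + 709 = 1469
COOP3 = 730 / 1469 = 0.4969

49.7%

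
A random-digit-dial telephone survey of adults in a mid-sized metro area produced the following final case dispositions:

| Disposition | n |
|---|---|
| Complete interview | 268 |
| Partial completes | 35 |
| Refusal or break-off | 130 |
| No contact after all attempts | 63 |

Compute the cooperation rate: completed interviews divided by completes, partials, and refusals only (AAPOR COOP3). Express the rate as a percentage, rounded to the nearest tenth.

61.9%

Top = 268
Denom = 268 + 35 + 130 = 433
COOP3 = 268 / 433 = 0.6189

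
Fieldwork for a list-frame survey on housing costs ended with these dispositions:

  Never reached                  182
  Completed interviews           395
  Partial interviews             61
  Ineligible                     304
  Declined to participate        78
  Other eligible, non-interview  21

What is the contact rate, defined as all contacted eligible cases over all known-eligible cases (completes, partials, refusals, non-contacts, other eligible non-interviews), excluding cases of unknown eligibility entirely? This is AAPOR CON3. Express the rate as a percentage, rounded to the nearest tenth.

Top: 395 + 61 + 78 + 21 = 555
Denominator: 395 + 61 + 78 + 182 + 21 = 737
CON3 = 555 / 737 = 0.7531

75.3%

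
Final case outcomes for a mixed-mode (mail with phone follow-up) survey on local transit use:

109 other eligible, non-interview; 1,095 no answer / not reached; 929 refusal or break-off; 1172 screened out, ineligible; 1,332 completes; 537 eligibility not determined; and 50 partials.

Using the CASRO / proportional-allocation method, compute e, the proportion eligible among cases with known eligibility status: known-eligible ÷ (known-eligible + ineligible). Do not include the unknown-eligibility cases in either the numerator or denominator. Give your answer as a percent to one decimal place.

Known eligible = 1332 + 50 + 929 + 1095 + 109 = 3515
e = 3515 / (3515 + 1172) = 3515 / 4687 = 0.7499

75.0%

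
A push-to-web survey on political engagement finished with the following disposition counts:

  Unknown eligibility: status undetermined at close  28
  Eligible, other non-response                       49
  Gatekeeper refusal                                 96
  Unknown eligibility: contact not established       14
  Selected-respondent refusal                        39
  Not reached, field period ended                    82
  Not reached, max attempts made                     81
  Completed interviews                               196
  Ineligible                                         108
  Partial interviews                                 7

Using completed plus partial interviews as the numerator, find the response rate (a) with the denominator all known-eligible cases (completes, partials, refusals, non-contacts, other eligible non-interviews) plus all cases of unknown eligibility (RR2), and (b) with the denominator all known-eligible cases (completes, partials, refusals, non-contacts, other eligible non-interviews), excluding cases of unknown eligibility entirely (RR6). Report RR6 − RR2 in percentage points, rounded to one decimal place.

2.6

Refusal or break-off = 96 + 39 = 135
No contact after all attempts = 82 + 81 = 163
Eligibility not determined = 14 + 28 = 42
Numerator: 196 + 7 = 203
Denom: 196 + 7 + 135 + 163 + 49 + 42 = 592
RR2 = 203 / 592 = 0.3429
Denom: 196 + 7 + 135 + 163 + 49 = 550
RR6 = 203 / 550 = 0.3691
Difference = 36.91 − 34.29 = 2.62 percentage points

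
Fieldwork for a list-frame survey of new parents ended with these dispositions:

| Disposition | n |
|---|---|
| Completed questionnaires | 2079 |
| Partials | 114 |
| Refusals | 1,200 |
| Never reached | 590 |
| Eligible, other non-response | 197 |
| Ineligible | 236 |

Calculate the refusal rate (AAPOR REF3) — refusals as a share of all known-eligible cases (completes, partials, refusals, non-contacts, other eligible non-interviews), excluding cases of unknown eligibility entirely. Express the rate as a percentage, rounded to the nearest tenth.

Numerator: 1200
Base: 2079 + 114 + 1200 + 590 + 197 = 4180
REF3 = 1200 / 4180 = 0.2871

28.7%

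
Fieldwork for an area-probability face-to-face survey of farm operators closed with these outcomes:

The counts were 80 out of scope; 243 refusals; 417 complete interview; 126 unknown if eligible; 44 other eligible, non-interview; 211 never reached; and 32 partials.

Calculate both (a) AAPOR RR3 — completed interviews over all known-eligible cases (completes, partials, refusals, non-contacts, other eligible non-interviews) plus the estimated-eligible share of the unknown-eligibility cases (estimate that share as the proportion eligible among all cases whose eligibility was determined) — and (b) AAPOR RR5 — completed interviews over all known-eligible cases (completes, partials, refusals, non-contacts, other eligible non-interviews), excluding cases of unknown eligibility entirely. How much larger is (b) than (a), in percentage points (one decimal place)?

Num: 417
Known eligible: 417 + 32 + 243 + 211 + 44 = 947
e = 947 / (947 + 80) = 947 / 1027 = 0.9221
e × U: 0.9221 × 126 = 116.18
Base: 947 + 116.18 = 1063.18
RR3 = 417 / 1063.18 = 0.3922
Base: 417 + 32 + 243 + 211 + 44 = 947
RR5 = 417 / 947 = 0.4403
Difference = 44.03 − 39.22 = 4.81 percentage points

4.8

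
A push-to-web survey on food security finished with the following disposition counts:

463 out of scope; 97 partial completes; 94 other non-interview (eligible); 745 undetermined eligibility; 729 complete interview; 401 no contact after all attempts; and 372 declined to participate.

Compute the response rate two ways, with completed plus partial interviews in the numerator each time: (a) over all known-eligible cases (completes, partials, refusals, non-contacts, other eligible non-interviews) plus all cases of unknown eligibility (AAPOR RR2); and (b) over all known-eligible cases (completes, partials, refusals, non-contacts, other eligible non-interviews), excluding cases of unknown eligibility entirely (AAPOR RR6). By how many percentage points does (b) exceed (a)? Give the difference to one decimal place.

Top = 729 + 97 = 826
Base = 729 + 97 + 372 + 401 + 94 + 745 = 2438
RR2 = 826 / 2438 = 0.3388
Base = 729 + 97 + 372 + 401 + 94 = 1693
RR6 = 826 / 1693 = 0.4879
Difference = 48.79 − 33.88 = 14.91 percentage points

14.9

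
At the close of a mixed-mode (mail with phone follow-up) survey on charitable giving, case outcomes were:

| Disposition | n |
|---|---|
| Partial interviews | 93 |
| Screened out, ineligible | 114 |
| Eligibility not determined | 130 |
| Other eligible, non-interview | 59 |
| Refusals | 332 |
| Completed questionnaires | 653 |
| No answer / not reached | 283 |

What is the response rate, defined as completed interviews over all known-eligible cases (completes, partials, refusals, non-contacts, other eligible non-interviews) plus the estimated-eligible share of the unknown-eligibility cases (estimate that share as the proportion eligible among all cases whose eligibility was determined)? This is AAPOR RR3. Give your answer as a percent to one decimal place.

Numerator: 653
Determined eligible: 653 + 93 + 332 + 283 + 59 = 1420
e = 1420 / (1420 + 114) = 1420 / 1534 = 0.9257
Eligible share of unknowns: 0.9257 × 130 = 120.34
Base: 1420 + 120.34 = 1540.34
RR3 = 653 / 1540.34 = 0.4239

42.4%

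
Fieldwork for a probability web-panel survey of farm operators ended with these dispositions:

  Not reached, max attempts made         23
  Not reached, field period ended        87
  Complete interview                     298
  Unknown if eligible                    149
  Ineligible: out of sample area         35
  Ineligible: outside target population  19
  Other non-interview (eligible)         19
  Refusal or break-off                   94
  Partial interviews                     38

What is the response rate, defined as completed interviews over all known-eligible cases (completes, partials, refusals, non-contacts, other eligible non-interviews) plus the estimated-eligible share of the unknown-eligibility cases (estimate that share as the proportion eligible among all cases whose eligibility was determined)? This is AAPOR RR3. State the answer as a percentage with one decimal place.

Never reached = 87 + 23 = 110
Screened out, ineligible = 19 + 35 = 54
Numerator: 298
Determined eligible: 298 + 38 + 94 + 110 + 19 = 559
e = 559 / (559 + 54) = 559 / 613 = 0.9119
Estimated eligible among unknowns: 0.9119 × 149 = 135.87
Denom: 559 + 135.87 = 694.87
RR3 = 298 / 694.87 = 0.4289

42.9%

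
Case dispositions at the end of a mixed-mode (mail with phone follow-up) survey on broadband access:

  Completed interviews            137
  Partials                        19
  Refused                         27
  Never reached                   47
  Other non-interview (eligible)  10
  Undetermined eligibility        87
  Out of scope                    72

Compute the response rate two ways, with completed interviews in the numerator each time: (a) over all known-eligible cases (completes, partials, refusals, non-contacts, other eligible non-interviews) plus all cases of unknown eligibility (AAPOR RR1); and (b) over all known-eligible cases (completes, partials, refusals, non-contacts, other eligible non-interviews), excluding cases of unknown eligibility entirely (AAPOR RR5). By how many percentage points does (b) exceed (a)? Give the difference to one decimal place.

Top = 137
Denom = 137 + 19 + 27 + 47 + 10 + 87 = 327
RR1 = 137 / 327 = 0.4190
Denom = 137 + 19 + 27 + 47 + 10 = 240
RR5 = 137 / 240 = 0.5708
Difference = 57.08 − 41.90 = 15.18 percentage points

15.2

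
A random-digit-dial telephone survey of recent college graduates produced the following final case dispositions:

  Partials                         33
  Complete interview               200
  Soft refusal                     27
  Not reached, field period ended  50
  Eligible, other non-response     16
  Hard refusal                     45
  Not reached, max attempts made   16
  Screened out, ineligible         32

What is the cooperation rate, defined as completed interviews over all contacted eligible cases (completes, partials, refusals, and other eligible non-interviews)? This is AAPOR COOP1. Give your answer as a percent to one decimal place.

Declined to participate = 45 + 27 = 72
Non-contacts = 50 + 16 = 66
Top: 200
Denom: 200 + 33 + 72 + 16 = 321
COOP1 = 200 / 321 = 0.6231

62.3%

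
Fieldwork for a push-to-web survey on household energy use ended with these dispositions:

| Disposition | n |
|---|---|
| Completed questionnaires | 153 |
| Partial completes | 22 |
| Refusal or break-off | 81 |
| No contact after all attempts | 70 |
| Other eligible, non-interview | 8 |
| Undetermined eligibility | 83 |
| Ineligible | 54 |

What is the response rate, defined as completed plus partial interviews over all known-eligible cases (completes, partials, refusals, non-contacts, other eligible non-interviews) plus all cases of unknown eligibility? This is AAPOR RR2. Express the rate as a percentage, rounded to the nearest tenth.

42.0%

Top → 153 + 22 = 175
Denominator → 153 + 22 + 81 + 70 + 8 + 83 = 417
RR2 = 175 / 417 = 0.4197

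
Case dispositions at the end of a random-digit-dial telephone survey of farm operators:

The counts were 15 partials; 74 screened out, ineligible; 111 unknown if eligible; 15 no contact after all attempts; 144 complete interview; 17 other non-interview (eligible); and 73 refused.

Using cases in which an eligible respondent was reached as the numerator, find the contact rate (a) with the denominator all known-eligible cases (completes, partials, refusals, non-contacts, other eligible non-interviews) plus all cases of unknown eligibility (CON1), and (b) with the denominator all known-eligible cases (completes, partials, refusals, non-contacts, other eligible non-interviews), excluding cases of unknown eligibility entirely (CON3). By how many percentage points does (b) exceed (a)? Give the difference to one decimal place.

27.9

Numerator: 144 + 15 + 73 + 17 = 249
Denom: 144 + 15 + 73 + 15 + 17 + 111 = 375
CON1 = 249 / 375 = 0.6640
Denom: 144 + 15 + 73 + 15 + 17 = 264
CON3 = 249 / 264 = 0.9432
Difference = 94.32 − 66.40 = 27.92 percentage points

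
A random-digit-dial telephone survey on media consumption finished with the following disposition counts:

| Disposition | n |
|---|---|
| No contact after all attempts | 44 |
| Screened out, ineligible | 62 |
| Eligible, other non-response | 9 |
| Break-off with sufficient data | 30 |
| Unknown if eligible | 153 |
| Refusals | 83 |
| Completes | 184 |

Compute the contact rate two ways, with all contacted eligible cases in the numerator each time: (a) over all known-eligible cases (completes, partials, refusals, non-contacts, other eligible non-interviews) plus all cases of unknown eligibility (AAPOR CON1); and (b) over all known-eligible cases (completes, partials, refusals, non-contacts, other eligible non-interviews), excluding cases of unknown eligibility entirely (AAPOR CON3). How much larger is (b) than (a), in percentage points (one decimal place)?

26.6

Top → 184 + 30 + 83 + 9 = 306
Denominator → 184 + 30 + 83 + 44 + 9 + 153 = 503
CON1 = 306 / 503 = 0.6083
Denominator → 184 + 30 + 83 + 44 + 9 = 350
CON3 = 306 / 350 = 0.8743
Difference = 87.43 − 60.83 = 26.60 percentage points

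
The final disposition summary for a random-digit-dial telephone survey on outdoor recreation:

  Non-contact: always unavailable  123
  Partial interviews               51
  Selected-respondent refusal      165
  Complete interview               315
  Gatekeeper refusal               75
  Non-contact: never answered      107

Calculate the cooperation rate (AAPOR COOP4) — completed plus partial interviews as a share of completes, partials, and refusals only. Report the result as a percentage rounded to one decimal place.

60.4%

Refusals = 75 + 165 = 240
Never reached = 107 + 123 = 230
Numerator = 315 + 51 = 366
Denominator = 315 + 51 + 240 = 606
COOP4 = 366 / 606 = 0.6040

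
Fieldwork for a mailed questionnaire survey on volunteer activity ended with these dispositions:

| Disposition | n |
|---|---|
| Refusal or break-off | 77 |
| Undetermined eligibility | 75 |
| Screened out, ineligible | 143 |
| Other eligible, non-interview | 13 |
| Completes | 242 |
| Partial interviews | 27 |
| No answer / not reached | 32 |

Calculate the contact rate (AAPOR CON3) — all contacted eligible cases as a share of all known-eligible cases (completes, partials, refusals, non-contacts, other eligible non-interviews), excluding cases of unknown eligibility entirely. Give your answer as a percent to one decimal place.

Top = 242 + 27 + 77 + 13 = 359
Denominator = 242 + 27 + 77 + 32 + 13 = 391
CON3 = 359 / 391 = 0.9182

91.8%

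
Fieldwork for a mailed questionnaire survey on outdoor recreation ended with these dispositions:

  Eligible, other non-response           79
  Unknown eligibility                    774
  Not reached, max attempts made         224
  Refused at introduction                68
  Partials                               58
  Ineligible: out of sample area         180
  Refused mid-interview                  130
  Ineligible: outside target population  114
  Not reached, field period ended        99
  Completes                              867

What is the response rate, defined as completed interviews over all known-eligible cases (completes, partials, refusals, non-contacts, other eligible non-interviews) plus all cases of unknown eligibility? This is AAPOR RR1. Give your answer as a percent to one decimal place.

Refused = 68 + 130 = 198
Never reached = 99 + 224 = 323
Not eligible = 114 + 180 = 294
Numerator: 867
Denominator: 867 + 58 + 198 + 323 + 79 + 774 = 2299
RR1 = 867 / 2299 = 0.3771

37.7%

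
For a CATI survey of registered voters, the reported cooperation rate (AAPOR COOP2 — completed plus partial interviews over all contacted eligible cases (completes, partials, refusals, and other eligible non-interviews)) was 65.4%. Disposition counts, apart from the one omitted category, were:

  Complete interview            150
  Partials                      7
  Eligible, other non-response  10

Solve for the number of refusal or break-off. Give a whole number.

Top: 150 + 7 = 157
COOP2 = 157 / D = 0.654
D = 157 / 0.654 = 240.1
Remaining denominator categories sum to 167
refusal or break-off = 240.1 − 167 ≈ 73

73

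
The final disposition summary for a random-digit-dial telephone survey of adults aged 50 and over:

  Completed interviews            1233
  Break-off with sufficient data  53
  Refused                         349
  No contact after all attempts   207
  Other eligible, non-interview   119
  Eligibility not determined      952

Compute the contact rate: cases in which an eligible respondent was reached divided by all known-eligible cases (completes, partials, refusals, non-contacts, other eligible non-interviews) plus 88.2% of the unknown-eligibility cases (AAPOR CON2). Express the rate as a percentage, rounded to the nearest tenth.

Numerator = 1233 + 53 + 349 + 119 = 1754
Eligible (known) = 1233 + 53 + 349 + 207 + 119 = 1961
e × U = 0.8820 × 952 = 839.66
Denom = 1961 + 839.66 = 2800.66
CON2 = 1754 / 2800.66 = 0.6263

62.6%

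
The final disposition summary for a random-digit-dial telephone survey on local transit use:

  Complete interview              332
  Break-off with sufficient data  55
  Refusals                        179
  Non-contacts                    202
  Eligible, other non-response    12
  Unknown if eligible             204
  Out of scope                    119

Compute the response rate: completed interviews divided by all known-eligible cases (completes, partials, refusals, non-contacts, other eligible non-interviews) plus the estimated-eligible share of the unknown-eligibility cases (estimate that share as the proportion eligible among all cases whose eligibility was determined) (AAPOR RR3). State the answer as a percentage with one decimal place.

Numerator = 332
Known eligible = 332 + 55 + 179 + 202 + 12 = 780
e = 780 / (780 + 119) = 780 / 899 = 0.8676
Estimated eligible among unknowns = 0.8676 × 204 = 176.99
Denom = 780 + 176.99 = 956.99
RR3 = 332 / 956.99 = 0.3469

34.7%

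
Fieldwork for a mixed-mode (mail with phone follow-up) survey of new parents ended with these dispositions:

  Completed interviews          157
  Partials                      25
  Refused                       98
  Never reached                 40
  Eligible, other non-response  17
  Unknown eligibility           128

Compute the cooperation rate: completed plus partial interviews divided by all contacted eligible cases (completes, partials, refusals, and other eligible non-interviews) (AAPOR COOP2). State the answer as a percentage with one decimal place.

Num → 157 + 25 = 182
Denom → 157 + 25 + 98 + 17 = 297
COOP2 = 182 / 297 = 0.6128

61.3%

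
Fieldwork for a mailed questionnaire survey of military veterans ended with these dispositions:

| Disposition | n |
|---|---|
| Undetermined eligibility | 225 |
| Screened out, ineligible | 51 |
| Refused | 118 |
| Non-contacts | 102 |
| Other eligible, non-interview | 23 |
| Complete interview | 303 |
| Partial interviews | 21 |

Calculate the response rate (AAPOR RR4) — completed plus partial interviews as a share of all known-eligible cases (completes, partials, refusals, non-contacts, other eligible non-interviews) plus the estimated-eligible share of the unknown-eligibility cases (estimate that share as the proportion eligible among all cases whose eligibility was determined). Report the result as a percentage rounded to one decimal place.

41.9%

Top → 303 + 21 = 324
Eligible (known) → 303 + 21 + 118 + 102 + 23 = 567
e = 567 / (567 + 51) = 567 / 618 = 0.9175
e × U → 0.9175 × 225 = 206.44
Base → 567 + 206.44 = 773.44
RR4 = 324 / 773.44 = 0.4189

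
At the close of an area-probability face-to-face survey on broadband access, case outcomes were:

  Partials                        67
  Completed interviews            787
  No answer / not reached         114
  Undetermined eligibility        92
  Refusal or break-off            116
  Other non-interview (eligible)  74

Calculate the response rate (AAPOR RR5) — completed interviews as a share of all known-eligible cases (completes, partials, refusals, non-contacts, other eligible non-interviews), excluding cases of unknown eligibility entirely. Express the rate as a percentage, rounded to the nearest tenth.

Numerator → 787
Denom → 787 + 67 + 116 + 114 + 74 = 1158
RR5 = 787 / 1158 = 0.6796

68.0%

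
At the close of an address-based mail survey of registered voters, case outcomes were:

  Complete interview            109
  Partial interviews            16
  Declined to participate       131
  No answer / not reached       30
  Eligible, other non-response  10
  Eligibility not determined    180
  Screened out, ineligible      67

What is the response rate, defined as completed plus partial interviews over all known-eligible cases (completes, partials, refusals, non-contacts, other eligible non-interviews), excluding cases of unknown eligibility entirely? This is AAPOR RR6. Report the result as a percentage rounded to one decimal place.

42.2%

Num = 109 + 16 = 125
Base = 109 + 16 + 131 + 30 + 10 = 296
RR6 = 125 / 296 = 0.4223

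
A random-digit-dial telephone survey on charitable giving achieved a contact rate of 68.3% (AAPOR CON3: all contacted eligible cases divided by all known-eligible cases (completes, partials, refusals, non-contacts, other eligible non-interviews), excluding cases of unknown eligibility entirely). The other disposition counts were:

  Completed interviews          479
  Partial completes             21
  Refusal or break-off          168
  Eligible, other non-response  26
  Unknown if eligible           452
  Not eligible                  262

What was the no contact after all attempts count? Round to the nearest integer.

322

Numerator: 479 + 21 + 168 + 26 = 694
CON3 = 694 / D = 0.683
D = 694 / 0.683 = 1016.1
Rest of base = 694
no contact after all attempts = 1016.1 − 694 ≈ 322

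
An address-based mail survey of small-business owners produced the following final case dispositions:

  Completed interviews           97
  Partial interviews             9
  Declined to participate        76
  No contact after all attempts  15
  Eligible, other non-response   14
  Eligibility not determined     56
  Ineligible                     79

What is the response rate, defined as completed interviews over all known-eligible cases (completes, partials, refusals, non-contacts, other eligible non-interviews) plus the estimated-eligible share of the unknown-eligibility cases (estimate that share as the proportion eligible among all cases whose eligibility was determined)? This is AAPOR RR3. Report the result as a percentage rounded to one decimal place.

38.5%

Num: 97
Known eligible: 97 + 9 + 76 + 15 + 14 = 211
e = 211 / (211 + 79) = 211 / 290 = 0.7276
Eligible share of unknowns: 0.7276 × 56 = 40.75
Denominator: 211 + 40.75 = 251.75
RR3 = 97 / 251.75 = 0.3853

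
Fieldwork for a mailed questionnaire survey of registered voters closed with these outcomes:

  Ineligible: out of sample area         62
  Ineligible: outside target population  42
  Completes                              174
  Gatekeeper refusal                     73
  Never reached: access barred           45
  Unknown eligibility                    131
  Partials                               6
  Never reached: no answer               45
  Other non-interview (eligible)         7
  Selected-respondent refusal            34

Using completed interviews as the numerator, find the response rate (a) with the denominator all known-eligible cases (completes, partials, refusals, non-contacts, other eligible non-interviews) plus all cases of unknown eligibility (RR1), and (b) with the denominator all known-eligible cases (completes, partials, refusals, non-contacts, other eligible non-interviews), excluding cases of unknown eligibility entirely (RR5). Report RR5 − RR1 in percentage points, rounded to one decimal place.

11.5

Declined to participate = 73 + 34 = 107
No answer / not reached = 45 + 45 = 90
Not eligible = 42 + 62 = 104
Num = 174
Denom = 174 + 6 + 107 + 90 + 7 + 131 = 515
RR1 = 174 / 515 = 0.3379
Denom = 174 + 6 + 107 + 90 + 7 = 384
RR5 = 174 / 384 = 0.4531
Difference = 45.31 − 33.79 = 11.52 percentage points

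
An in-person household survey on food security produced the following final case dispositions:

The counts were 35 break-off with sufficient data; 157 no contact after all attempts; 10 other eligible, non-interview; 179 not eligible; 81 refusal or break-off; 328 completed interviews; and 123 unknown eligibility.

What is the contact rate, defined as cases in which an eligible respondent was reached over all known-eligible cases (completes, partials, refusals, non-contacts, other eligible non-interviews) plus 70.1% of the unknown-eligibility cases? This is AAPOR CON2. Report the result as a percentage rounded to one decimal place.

Top → 328 + 35 + 81 + 10 = 454
Eligible (known) → 328 + 35 + 81 + 157 + 10 = 611
e × U → 0.7010 × 123 = 86.22
Denom → 611 + 86.22 = 697.22
CON2 = 454 / 697.22 = 0.6512

65.1%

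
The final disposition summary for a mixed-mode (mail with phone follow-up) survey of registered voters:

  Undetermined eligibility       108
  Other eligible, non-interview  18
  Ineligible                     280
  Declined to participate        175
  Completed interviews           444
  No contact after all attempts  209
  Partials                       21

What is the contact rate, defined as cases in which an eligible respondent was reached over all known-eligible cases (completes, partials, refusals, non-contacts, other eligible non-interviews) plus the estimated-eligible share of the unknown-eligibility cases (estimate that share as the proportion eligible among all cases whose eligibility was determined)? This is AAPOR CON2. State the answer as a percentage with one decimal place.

Top: 444 + 21 + 175 + 18 = 658
Determined eligible: 444 + 21 + 175 + 209 + 18 = 867
e = 867 / (867 + 280) = 867 / 1147 = 0.7559
Eligible share of unknowns: 0.7559 × 108 = 81.64
Denominator: 867 + 81.64 = 948.64
CON2 = 658 / 948.64 = 0.6936

69.4%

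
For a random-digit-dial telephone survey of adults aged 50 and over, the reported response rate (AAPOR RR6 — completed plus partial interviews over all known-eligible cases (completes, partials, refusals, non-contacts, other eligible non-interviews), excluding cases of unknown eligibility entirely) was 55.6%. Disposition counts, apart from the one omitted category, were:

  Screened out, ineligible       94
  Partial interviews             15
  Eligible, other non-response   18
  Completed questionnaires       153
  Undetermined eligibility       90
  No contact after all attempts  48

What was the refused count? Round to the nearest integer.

68

Numerator → 153 + 15 = 168
RR6 = 168 / D = 0.556
D = 168 / 0.556 = 302.2
Remaining denominator categories sum to 234
refused = 302.2 − 234 ≈ 68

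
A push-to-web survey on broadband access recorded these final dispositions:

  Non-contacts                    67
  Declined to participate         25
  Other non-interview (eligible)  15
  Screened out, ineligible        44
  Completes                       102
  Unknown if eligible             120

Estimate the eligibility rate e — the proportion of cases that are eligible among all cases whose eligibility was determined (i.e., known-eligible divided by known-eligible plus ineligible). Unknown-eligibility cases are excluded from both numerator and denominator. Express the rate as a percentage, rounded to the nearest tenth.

82.6%

Known eligible → 102 + 25 + 67 + 15 = 209
e = 209 / (209 + 44) = 209 / 253 = 0.8261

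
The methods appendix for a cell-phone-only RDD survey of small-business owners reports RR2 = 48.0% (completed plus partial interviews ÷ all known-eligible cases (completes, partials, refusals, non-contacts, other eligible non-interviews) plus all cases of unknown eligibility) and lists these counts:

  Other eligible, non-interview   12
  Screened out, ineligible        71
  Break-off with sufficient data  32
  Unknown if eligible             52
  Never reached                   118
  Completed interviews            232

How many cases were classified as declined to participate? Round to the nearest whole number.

104

Num → 232 + 32 = 264
RR2 = 264 / D = 0.480
D = 264 / 0.480 = 550.0
Rest of base = 446
declined to participate = 550.0 − 446 ≈ 104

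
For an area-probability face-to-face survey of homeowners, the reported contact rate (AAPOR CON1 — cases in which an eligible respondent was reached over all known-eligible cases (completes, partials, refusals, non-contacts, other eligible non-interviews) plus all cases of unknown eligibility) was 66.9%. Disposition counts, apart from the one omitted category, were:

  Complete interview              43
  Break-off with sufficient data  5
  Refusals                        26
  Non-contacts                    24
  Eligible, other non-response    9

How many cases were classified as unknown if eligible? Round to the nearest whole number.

17

Numerator → 43 + 5 + 26 + 9 = 83
CON1 = 83 / D = 0.669
D = 83 / 0.669 = 124.1
Other denominator terms total 107
unknown if eligible = 124.1 − 107 ≈ 17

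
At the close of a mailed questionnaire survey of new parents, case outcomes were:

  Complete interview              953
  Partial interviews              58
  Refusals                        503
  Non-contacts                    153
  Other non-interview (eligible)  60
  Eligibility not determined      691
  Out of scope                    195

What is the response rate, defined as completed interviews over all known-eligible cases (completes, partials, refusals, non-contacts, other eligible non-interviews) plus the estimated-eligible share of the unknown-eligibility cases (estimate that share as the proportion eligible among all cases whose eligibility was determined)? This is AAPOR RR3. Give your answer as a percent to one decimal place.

40.6%

Top = 953
Known eligible = 953 + 58 + 503 + 153 + 60 = 1727
e = 1727 / (1727 + 195) = 1727 / 1922 = 0.8985
Eligible share of unknowns = 0.8985 × 691 = 620.86
Denom = 1727 + 620.86 = 2347.86
RR3 = 953 / 2347.86 = 0.4059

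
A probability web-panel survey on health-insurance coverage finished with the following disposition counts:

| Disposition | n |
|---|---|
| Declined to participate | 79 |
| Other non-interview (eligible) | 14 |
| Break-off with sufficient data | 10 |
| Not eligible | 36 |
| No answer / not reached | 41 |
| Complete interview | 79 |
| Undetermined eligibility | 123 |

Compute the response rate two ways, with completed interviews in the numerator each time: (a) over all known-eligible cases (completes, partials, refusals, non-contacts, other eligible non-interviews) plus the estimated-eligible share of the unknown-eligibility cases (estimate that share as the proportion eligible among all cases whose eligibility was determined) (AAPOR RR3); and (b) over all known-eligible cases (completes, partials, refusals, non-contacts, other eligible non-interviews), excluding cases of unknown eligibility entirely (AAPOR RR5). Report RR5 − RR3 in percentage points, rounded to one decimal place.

Num: 79
Known eligible: 79 + 10 + 79 + 41 + 14 = 223
e = 223 / (223 + 36) = 223 / 259 = 0.8610
Estimated eligible among unknowns: 0.8610 × 123 = 105.90
Base: 223 + 105.90 = 328.90
RR3 = 79 / 328.90 = 0.2402
Base: 79 + 10 + 79 + 41 + 14 = 223
RR5 = 79 / 223 = 0.3543
Difference = 35.43 − 24.02 = 11.41 percentage points

11.4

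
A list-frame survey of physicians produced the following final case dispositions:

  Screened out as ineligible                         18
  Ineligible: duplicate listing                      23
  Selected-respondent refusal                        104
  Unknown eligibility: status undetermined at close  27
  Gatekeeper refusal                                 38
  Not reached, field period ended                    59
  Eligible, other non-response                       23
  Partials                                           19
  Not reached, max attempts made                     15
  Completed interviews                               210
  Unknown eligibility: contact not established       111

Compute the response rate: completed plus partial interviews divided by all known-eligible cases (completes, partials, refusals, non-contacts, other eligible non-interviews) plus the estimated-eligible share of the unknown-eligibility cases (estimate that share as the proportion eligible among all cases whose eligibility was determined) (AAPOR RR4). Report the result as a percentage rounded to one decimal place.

38.5%

Refusal or break-off = 38 + 104 = 142
No contact after all attempts = 59 + 15 = 74
Unknown eligibility = 111 + 27 = 138
Not eligible = 18 + 23 = 41
Num: 210 + 19 = 229
Eligible (known): 210 + 19 + 142 + 74 + 23 = 468
e = 468 / (468 + 41) = 468 / 509 = 0.9194
e × U: 0.9194 × 138 = 126.88
Base: 468 + 126.88 = 594.88
RR4 = 229 / 594.88 = 0.3850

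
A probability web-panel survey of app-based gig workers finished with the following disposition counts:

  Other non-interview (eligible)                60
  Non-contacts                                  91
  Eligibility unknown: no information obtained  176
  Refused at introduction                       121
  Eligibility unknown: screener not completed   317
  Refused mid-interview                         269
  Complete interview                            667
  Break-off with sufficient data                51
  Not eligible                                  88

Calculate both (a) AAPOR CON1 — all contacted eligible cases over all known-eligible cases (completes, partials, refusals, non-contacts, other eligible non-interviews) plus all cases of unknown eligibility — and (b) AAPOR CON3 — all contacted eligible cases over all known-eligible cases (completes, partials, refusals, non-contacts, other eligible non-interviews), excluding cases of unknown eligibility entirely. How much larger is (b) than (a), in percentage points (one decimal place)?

Refusals = 121 + 269 = 390
Unknown if eligible = 317 + 176 = 493
Num = 667 + 51 + 390 + 60 = 1168
Denominator = 667 + 51 + 390 + 91 + 60 + 493 = 1752
CON1 = 1168 / 1752 = 0.6667
Denominator = 667 + 51 + 390 + 91 + 60 = 1259
CON3 = 1168 / 1259 = 0.9277
Difference = 92.77 − 66.67 = 26.10 percentage points

26.1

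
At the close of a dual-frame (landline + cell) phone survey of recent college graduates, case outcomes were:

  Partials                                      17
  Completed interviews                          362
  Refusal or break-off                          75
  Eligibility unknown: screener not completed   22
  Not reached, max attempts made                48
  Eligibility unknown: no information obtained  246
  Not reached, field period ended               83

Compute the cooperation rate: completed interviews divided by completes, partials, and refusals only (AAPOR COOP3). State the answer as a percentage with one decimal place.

79.7%

No contact after all attempts = 83 + 48 = 131
Unknown if eligible = 22 + 246 = 268
Top → 362
Denom → 362 + 17 + 75 = 454
COOP3 = 362 / 454 = 0.7974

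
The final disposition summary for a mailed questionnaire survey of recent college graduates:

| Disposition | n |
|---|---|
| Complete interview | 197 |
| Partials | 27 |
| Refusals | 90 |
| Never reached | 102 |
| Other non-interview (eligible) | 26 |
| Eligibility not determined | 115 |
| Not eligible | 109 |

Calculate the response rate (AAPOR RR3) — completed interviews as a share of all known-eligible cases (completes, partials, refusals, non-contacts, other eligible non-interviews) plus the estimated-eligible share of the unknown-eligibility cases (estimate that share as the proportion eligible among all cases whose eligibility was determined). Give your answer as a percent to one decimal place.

Top → 197
Determined eligible → 197 + 27 + 90 + 102 + 26 = 442
e = 442 / (442 + 109) = 442 / 551 = 0.8022
e × U → 0.8022 × 115 = 92.25
Denom → 442 + 92.25 = 534.25
RR3 = 197 / 534.25 = 0.3687

36.9%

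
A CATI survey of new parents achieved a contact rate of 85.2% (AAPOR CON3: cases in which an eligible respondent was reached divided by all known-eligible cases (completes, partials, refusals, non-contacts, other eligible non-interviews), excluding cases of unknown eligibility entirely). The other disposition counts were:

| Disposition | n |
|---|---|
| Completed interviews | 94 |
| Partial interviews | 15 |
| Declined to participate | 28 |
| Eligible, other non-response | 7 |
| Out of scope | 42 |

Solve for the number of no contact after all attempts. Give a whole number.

25

Top: 94 + 15 + 28 + 7 = 144
CON3 = 144 / D = 0.852
D = 144 / 0.852 = 169.0
Rest of base = 144
no contact after all attempts = 169.0 − 144 ≈ 25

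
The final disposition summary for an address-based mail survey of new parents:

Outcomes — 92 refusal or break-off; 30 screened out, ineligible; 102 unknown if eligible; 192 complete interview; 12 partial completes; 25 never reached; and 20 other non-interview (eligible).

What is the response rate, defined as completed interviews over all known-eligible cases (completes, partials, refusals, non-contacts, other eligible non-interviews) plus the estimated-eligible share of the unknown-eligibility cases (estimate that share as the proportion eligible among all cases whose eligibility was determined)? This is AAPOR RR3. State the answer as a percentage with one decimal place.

44.2%

Numerator = 192
Known eligible = 192 + 12 + 92 + 25 + 20 = 341
e = 341 / (341 + 30) = 341 / 371 = 0.9191
e × U = 0.9191 × 102 = 93.75
Base = 341 + 93.75 = 434.75
RR3 = 192 / 434.75 = 0.4416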